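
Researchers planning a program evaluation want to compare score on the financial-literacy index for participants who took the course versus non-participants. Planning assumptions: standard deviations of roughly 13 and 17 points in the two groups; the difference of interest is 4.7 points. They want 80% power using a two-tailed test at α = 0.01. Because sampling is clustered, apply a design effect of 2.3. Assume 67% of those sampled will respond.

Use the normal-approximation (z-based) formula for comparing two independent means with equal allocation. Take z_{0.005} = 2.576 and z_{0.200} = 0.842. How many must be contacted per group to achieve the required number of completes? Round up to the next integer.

n = (z_{α/2} + z_β)² · (σ₁² + σ₂²) / δ²
  = (2.576 + 0.842)² · (13² + 17² = 458) / 4.7²
  = 11.6827 · 458 / 22.09
  = 242.22
Design effect: 2.3 × 242.22 = 557.11.
Adjust for 67% response: 557.11 / 0.67 = 831.51.
Round up → n = 832 per group.

n = 832 per group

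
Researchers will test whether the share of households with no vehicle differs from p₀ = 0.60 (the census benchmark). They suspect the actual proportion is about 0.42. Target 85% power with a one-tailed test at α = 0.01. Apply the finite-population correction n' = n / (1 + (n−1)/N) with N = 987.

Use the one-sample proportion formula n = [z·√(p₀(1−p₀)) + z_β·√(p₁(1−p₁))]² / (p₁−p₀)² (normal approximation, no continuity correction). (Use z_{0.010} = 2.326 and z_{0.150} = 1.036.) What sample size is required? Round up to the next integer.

n = 78

n = [z_α·√(p₀q₀) + z_β·√(p₁q₁)]² / (p₁ − p₀)²
  = [2.326·√(0.60·0.40) + 1.036·√(0.42·0.58)]² / (-0.18)²
  = [2.326·0.4899 + 1.036·0.4936]² / 0.0324
  = [1.6508]² / 0.0324
  = 84.11
Finite-population correction (N = 987): 84.11 / (1 + (84.11 − 1)/987) = 77.58.
Round up → n = 78.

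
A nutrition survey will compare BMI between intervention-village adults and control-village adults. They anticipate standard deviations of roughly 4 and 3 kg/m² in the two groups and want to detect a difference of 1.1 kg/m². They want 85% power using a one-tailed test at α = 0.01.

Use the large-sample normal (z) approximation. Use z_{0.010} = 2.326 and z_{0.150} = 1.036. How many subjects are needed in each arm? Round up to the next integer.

n = (z_α + z_β)² · (σ₁² + σ₂²) / δ²
  = (2.326 + 1.036)² · (4² + 3² = 25) / 1.1²
  = 11.3030 · 25 / 1.21
  = 233.53
Round up → n = 234 per group.

n = 234 per group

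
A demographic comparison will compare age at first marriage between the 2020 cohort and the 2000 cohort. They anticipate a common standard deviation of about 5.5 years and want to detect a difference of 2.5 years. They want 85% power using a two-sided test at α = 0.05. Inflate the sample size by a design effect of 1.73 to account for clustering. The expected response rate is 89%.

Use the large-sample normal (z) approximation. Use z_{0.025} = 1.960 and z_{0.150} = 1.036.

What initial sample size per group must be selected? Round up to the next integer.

n = 169 per group

n = (z_{α/2} + z_β)² · (σ₁² + σ₂²) / δ²
  = (1.960 + 1.036)² · (2·5.5² = 60.5) / 2.5²
  = 8.9760 · 60.5 / 6.25
  = 86.89
Design effect: 1.73 × 86.89 = 150.32.
Adjust for 89% response: 150.32 / 0.89 = 168.89.
Round up → n = 169 per group.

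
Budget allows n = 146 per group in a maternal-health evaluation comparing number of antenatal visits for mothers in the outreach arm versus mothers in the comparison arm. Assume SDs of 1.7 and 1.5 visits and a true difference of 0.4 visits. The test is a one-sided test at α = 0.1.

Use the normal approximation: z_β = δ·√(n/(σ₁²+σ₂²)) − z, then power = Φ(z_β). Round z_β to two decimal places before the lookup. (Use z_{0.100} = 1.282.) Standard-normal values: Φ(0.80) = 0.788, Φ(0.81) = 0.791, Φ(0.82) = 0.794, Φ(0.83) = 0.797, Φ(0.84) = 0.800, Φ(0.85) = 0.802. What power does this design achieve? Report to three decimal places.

Power ≈ 0.802

z_β = δ·√(n/(σ₁²+σ₂²)) − z_α
    = 0.4 · √(146/5.14) − 1.282
    = 0.4 · 5.32960 − 1.282
    = 2.1318 − 1.282 = 0.8498 → 0.85
Power = Φ(0.85) = 0.802.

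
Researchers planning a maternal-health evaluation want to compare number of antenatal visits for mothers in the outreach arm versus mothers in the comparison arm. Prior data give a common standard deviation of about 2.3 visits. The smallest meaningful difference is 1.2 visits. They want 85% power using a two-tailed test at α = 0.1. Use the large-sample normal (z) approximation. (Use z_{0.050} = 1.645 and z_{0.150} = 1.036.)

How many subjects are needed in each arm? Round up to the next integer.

n = (z_{α/2} + z_β)² · (σ₁² + σ₂²) / δ²
  = (1.645 + 1.036)² · (2·2.3² = 10.58) / 1.2²
  = 7.1878 · 10.58 / 1.44
  = 52.81
Round up → n = 53 per group.

n = 53 per group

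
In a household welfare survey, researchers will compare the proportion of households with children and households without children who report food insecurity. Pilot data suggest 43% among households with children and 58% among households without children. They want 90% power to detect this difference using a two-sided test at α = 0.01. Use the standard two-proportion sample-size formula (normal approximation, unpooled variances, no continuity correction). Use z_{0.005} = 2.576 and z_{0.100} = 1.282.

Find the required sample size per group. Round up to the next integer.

n = 324 per group

n = (z_{α/2} + z_β)² · [p₁(1−p₁) + p₂(1−p₂)] / (p₁ − p₂)²
  = (2.576 + 1.282)² · (0.43·0.57 + 0.58·0.42) / (-0.15)²
  = (3.858)² · (0.2451 + 0.2436) / 0.0225
  = 14.8842 · 0.4887 / 0.0225
  = 323.28
Round up → n = 324 per group.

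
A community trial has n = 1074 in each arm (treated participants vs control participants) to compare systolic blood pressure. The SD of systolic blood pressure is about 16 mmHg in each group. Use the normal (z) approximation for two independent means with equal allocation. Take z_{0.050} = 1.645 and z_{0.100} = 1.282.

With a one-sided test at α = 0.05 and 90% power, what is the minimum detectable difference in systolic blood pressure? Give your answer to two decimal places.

δ = (z_α + z_β) · √((σ₁²+σ₂²)/n)
  = (1.645 + 1.282) · √(512/1074)
  = 2.927 · √0.47672
  = 2.927 · 0.6905
  = 2.0209

Minimum detectable difference ≈ 2.02 mmHg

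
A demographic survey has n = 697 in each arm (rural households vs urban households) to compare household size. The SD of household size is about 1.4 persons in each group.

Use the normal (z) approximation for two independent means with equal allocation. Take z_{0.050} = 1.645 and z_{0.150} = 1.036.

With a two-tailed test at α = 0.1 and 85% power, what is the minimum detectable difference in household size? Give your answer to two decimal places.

δ = (z_{α/2} + z_β) · √((σ₁²+σ₂²)/n)
  = (1.645 + 1.036) · √(3.92/697)
  = 2.681 · √0.00562
  = 2.681 · 0.0750
  = 0.2011

Minimum detectable difference ≈ 0.20 persons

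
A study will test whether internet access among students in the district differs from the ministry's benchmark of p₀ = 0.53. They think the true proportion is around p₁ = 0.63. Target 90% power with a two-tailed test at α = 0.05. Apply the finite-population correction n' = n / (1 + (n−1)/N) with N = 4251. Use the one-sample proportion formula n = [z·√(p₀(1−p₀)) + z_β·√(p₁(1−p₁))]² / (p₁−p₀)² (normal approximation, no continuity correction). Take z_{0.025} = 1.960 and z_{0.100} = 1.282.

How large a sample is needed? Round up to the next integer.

n = 241

n = [z_{α/2}·√(p₀q₀) + z_β·√(p₁q₁)]² / (p₁ − p₀)²
  = [1.960·√(0.53·0.47) + 1.282·√(0.63·0.37)]² / (0.10)²
  = [1.960·0.4991 + 1.282·0.4828]² / 0.0100
  = [1.5972]² / 0.0100
  = 255.10
Finite-population correction (N = 4251): 255.10 / (1 + (255.10 − 1)/4251) = 240.71.
Round up → n = 241.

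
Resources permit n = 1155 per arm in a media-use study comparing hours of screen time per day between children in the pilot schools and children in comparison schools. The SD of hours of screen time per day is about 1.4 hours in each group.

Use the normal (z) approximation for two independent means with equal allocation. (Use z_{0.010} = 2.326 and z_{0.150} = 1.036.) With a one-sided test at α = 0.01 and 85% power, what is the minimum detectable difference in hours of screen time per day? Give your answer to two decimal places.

Minimum detectable difference ≈ 0.20 hours

δ = (z_α + z_β) · √((σ₁²+σ₂²)/n)
  = (2.326 + 1.036) · √(3.92/1155)
  = 3.362 · √0.00339
  = 3.362 · 0.0583
  = 0.1959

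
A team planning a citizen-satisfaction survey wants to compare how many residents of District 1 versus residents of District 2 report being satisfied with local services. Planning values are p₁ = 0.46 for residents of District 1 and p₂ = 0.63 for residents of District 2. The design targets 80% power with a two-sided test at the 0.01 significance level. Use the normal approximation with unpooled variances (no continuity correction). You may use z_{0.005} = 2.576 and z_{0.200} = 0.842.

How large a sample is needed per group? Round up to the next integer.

n = 195 per group

n = (z_{α/2} + z_β)² · [p₁(1−p₁) + p₂(1−p₂)] / (p₁ − p₂)²
  = (2.576 + 0.842)² · (0.46·0.54 + 0.63·0.37) / (-0.17)²
  = (3.418)² · (0.2484 + 0.2331) / 0.0289
  = 11.6827 · 0.4815 / 0.0289
  = 194.64
Round up → n = 195 per group.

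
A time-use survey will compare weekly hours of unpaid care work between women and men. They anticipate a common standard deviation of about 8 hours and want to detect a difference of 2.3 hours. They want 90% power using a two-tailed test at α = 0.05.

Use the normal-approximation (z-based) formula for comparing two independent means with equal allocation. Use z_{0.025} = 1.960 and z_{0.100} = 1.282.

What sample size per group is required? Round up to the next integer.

n = (z_{α/2} + z_β)² · (σ₁² + σ₂²) / δ²
  = (1.960 + 1.282)² · (2·8² = 128) / 2.3²
  = 10.5106 · 128 / 5.29
  = 254.32
Round up → n = 255 per group.

n = 255 per group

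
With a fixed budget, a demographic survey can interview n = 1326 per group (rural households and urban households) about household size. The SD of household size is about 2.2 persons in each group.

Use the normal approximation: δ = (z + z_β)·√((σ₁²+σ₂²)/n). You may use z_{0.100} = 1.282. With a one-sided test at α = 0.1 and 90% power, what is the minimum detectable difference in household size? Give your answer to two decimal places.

δ = (z_α + z_β) · √((σ₁²+σ₂²)/n)
  = (1.282 + 1.282) · √(9.68/1326)
  = 2.564 · √0.0073
  = 2.564 · 0.0854
  = 0.2191

Minimum detectable difference ≈ 0.22 persons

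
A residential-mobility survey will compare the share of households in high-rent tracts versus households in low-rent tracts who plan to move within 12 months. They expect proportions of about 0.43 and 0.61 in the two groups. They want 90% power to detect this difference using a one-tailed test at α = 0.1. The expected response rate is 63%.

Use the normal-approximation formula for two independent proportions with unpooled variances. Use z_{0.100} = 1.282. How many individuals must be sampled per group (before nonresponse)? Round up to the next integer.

n = 156 per group

n = (z_α + z_β)² · [p₁(1−p₁) + p₂(1−p₂)] / (p₁ − p₂)²
  = (1.282 + 1.282)² · (0.43·0.57 + 0.61·0.39) / (-0.18)²
  = (2.564)² · (0.2451 + 0.2379) / 0.0324
  = 6.5741 · 0.4830 / 0.0324
  = 98.00
Adjust for 63% response: 98.00 / 0.63 = 155.56.
Round up → n = 156 per group.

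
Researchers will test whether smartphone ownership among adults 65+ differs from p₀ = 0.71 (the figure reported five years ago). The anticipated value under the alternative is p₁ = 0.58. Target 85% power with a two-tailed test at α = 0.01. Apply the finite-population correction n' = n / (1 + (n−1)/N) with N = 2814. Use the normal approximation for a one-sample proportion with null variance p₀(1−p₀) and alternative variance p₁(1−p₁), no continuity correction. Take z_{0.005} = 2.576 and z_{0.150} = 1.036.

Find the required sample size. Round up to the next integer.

n = [z_{α/2}·√(p₀q₀) + z_β·√(p₁q₁)]² / (p₁ − p₀)²
  = [2.576·√(0.71·0.29) + 1.036·√(0.58·0.42)]² / (-0.13)²
  = [2.576·0.4538 + 1.036·0.4936]² / 0.0169
  = [1.6802]² / 0.0169
  = 167.05
Finite-population correction (N = 2814): 167.05 / (1 + (167.05 − 1)/2814) = 157.74.
Round up → n = 158.

n = 158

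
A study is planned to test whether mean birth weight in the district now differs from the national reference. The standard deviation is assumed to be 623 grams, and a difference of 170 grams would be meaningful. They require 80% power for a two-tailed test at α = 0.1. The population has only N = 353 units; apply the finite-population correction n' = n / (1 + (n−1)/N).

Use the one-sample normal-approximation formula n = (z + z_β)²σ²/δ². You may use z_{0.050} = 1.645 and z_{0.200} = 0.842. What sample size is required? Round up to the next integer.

n = 68

n = (z_{α/2} + z_β)² · σ² / δ²
  = (1.645 + 0.842)² · 623² / 170²
  = 6.1852 · 388129 / 28900
  = 83.07
Finite-population correction (N = 353): 83.07 / (1 + (83.07 − 1)/353) = 67.40.
Round up → n = 68.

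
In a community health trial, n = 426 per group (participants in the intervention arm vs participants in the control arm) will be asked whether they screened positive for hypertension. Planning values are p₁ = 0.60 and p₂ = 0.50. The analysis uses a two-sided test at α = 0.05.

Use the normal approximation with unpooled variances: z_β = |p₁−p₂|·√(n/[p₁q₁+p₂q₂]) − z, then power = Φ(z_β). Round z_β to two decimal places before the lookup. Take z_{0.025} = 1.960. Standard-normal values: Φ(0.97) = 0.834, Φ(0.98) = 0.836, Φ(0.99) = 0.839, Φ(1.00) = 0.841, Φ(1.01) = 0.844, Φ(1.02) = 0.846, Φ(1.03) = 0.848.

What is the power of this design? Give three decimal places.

z_β = |p₁−p₂|·√(n/[p₁q₁+p₂q₂]) − z_{α/2}
    = 0.10 · √(426/0.4900) − 1.960
    = 0.10 · 29.4854 − 1.960
    = 2.9485 − 1.960 = 0.9885 → 0.99
Power = Φ(0.99) = 0.839.

Power ≈ 0.839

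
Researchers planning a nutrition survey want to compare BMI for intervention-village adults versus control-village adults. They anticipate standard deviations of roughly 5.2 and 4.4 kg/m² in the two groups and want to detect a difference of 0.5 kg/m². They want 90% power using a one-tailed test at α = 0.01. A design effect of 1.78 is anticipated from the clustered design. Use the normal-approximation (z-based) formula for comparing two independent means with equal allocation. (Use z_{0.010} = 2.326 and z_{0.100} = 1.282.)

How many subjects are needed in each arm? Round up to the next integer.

n = (z_α + z_β)² · (σ₁² + σ₂²) / δ²
  = (2.326 + 1.282)² · (5.2² + 4.4² = 46.4) / 0.5²
  = 13.0177 · 46.4 / 0.25
  = 2416.08
Design effect: 1.78 × 2416.08 = 4300.62.
Round up → n = 4301 per group.

n = 4301 per group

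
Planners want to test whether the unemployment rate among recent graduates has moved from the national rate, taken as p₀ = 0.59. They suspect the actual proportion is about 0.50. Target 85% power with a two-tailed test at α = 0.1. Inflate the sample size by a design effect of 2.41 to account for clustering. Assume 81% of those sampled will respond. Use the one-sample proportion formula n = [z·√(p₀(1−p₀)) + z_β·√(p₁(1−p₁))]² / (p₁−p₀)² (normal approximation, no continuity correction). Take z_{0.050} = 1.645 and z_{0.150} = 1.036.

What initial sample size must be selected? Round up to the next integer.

n = 647

n = [z_{α/2}·√(p₀q₀) + z_β·√(p₁q₁)]² / (p₁ − p₀)²
  = [1.645·√(0.59·0.41) + 1.036·√(0.50·0.50)]² / (-0.09)²
  = [1.645·0.4918 + 1.036·0.5000]² / 0.0081
  = [1.3271]² / 0.0081
  = 217.42
Design effect: 2.41 × 217.42 = 523.98.
Adjust for 81% response: 523.98 / 0.81 = 646.89.
Round up → n = 647.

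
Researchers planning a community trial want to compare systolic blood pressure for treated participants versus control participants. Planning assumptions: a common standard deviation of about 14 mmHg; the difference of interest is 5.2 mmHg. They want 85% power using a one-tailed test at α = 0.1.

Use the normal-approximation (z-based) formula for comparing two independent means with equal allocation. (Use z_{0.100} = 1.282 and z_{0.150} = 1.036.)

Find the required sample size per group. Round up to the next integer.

n = (z_α + z_β)² · (σ₁² + σ₂²) / δ²
  = (1.282 + 1.036)² · (2·14² = 392) / 5.2²
  = 5.3731 · 392 / 27.04
  = 77.89
Round up → n = 78 per group.

n = 78 per group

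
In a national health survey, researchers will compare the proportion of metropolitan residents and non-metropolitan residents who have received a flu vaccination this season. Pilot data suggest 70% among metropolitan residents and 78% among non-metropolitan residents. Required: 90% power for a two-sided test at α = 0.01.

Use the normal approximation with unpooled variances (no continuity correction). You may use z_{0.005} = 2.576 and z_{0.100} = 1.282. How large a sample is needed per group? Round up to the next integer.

n = 888 per group

n = (z_{α/2} + z_β)² · [p₁(1−p₁) + p₂(1−p₂)] / (p₁ − p₂)²
  = (2.576 + 1.282)² · (0.70·0.30 + 0.78·0.22) / (-0.08)²
  = (3.858)² · (0.2100 + 0.1716) / 0.0064
  = 14.8842 · 0.3816 / 0.0064
  = 887.47
Round up → n = 888 per group.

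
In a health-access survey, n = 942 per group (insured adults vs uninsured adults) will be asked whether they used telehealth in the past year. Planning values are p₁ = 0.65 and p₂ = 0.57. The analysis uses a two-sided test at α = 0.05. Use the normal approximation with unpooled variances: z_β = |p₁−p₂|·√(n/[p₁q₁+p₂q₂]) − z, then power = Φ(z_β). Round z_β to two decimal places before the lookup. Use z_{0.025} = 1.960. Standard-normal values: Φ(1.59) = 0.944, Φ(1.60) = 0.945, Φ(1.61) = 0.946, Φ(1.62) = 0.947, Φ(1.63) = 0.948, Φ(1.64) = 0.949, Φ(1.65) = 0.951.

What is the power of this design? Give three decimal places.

z_β = |p₁−p₂|·√(n/[p₁q₁+p₂q₂]) − z_{α/2}
    = 0.08 · √(942/0.4726) − 1.960
    = 0.08 · 44.6456 − 1.960
    = 3.5716 − 1.960 = 1.6116 → 1.61
Power = Φ(1.61) = 0.946.

Power ≈ 0.946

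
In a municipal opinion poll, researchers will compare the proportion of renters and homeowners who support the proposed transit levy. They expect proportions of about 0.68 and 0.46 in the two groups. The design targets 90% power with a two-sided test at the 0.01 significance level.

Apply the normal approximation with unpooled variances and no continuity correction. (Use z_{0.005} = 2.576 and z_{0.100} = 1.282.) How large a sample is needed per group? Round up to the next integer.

n = 144 per group

n = (z_{α/2} + z_β)² · [p₁(1−p₁) + p₂(1−p₂)] / (p₁ − p₂)²
  = (2.576 + 1.282)² · (0.68·0.32 + 0.46·0.54) / (0.22)²
  = (3.858)² · (0.2176 + 0.2484) / 0.0484
  = 14.8842 · 0.4660 / 0.0484
  = 143.31
Round up → n = 144 per group.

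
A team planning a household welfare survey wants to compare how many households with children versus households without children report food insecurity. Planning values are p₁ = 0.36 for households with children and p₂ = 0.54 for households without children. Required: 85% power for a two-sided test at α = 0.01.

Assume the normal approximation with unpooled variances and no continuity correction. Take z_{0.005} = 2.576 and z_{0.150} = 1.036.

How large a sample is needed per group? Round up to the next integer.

n = (z_{α/2} + z_β)² · [p₁(1−p₁) + p₂(1−p₂)] / (p₁ − p₂)²
  = (2.576 + 1.036)² · (0.36·0.64 + 0.54·0.46) / (-0.18)²
  = (3.612)² · (0.2304 + 0.2484) / 0.0324
  = 13.0465 · 0.4788 / 0.0324
  = 192.80
Round up → n = 193 per group.

n = 193 per group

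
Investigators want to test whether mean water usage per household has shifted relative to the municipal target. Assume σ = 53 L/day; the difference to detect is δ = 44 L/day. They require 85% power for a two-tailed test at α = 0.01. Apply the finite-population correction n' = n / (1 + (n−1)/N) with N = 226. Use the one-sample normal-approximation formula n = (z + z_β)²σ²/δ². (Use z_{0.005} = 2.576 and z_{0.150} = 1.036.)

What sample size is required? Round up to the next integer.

n = 18

n = (z_{α/2} + z_β)² · σ² / δ²
  = (2.576 + 1.036)² · 53² / 44²
  = 13.0465 · 2809 / 1936
  = 18.93
Finite-population correction (N = 226): 18.93 / (1 + (18.93 − 1)/226) = 17.54.
Round up → n = 18.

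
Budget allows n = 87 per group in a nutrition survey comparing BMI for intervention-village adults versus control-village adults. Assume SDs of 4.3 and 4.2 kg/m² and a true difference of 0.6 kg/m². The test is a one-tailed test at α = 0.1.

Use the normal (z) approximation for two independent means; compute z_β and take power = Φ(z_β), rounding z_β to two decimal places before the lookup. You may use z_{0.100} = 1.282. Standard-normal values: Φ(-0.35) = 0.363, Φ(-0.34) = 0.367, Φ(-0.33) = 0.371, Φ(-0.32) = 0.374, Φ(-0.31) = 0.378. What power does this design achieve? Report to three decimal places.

z_β = δ·√(n/(σ₁²+σ₂²)) − z_α
    = 0.6 · √(87/36.13) − 1.282
    = 0.6 · 1.55176 − 1.282
    = 0.9311 − 1.282 = -0.3509 → -0.35
Power = Φ(-0.35) = 0.363.

Power ≈ 0.363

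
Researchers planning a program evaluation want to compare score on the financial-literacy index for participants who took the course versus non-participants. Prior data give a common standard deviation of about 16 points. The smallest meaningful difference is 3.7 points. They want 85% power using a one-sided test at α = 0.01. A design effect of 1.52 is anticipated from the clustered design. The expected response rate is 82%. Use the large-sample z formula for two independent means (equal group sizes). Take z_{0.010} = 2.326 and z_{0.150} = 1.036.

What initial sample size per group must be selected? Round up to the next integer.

n = 784 per group

n = (z_α + z_β)² · (σ₁² + σ₂²) / δ²
  = (2.326 + 1.036)² · (2·16² = 512) / 3.7²
  = 11.3030 · 512 / 13.69
  = 422.73
Design effect: 1.52 × 422.73 = 642.55.
Adjust for 82% response: 642.55 / 0.82 = 783.60.
Round up → n = 784 per group.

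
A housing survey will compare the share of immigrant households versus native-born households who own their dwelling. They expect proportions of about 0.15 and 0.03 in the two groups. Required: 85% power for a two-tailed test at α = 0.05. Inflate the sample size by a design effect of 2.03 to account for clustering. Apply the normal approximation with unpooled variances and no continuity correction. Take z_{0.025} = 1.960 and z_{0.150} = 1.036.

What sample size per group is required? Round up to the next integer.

n = (z_{α/2} + z_β)² · [p₁(1−p₁) + p₂(1−p₂)] / (p₁ − p₂)²
  = (1.960 + 1.036)² · (0.15·0.85 + 0.03·0.97) / (0.12)²
  = (2.996)² · (0.1275 + 0.0291) / 0.0144
  = 8.9760 · 0.1566 / 0.0144
  = 97.61
Design effect: 2.03 × 97.61 = 198.16.
Round up → n = 199 per group.

n = 199 per group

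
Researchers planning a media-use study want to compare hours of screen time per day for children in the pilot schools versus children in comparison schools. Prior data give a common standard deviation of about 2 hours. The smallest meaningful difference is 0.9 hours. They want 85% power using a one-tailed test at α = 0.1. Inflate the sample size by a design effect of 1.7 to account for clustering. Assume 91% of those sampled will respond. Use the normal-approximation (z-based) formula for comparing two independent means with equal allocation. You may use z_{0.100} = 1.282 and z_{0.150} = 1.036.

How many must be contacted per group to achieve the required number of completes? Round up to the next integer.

n = (z_α + z_β)² · (σ₁² + σ₂²) / δ²
  = (1.282 + 1.036)² · (2·2² = 8) / 0.9²
  = 5.3731 · 8 / 0.81
  = 53.07
Design effect: 1.7 × 53.07 = 90.22.
Adjust for 91% response: 90.22 / 0.91 = 99.14.
Round up → n = 100 per group.

n = 100 per group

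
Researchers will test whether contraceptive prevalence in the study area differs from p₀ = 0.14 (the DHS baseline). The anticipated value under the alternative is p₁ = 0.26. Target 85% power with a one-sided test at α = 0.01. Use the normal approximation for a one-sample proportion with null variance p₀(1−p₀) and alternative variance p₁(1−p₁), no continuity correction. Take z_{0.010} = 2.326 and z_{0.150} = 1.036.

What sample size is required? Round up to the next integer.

n = [z_α·√(p₀q₀) + z_β·√(p₁q₁)]² / (p₁ − p₀)²
  = [2.326·√(0.14·0.86) + 1.036·√(0.26·0.74)]² / (0.12)²
  = [2.326·0.3470 + 1.036·0.4386]² / 0.0144
  = [1.2615]² / 0.0144
  = 110.52
Round up → n = 111.

n = 111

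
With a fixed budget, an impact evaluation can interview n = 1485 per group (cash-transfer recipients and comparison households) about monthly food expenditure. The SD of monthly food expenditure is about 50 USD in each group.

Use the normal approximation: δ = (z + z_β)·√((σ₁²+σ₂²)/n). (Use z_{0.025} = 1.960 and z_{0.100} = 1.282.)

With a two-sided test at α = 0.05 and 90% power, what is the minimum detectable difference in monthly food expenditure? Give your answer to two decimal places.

Minimum detectable difference ≈ 5.95 USD

δ = (z_{α/2} + z_β) · √((σ₁²+σ₂²)/n)
  = (1.960 + 1.282) · √(5000/1485)
  = 3.242 · √3.367
  = 3.242 · 1.8349
  = 5.9489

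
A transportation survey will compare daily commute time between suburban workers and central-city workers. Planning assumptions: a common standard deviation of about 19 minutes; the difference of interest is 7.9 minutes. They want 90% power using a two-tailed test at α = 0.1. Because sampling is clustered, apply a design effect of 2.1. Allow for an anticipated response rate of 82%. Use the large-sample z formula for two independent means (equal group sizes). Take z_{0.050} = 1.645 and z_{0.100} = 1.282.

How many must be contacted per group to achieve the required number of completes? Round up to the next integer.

n = (z_{α/2} + z_β)² · (σ₁² + σ₂²) / δ²
  = (1.645 + 1.282)² · (2·19² = 722) / 7.9²
  = 8.5673 · 722 / 62.41
  = 99.11
Design effect: 2.1 × 99.11 = 208.14.
Adjust for 82% response: 208.14 / 0.82 = 253.82.
Round up → n = 254 per group.

n = 254 per group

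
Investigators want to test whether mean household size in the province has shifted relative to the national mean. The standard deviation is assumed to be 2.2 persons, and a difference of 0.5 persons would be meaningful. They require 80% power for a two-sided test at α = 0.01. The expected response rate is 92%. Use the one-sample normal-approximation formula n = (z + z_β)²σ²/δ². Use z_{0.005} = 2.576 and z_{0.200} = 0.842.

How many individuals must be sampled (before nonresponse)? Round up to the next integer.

n = 246

n = (z_{α/2} + z_β)² · σ² / δ²
  = (2.576 + 0.842)² · 2.2² / 0.5²
  = 11.6827 · 4.84 / 0.25
  = 226.18
Adjust for 92% response: 226.18 / 0.92 = 245.85.
Round up → n = 246.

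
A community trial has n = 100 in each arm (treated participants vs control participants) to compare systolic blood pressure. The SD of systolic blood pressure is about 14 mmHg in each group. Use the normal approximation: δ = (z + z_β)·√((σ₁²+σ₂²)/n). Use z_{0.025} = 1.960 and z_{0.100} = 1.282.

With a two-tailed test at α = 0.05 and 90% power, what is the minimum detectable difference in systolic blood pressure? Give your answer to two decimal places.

δ = (z_{α/2} + z_β) · √((σ₁²+σ₂²)/n)
  = (1.960 + 1.282) · √(392/100)
  = 3.242 · √3.92
  = 3.242 · 1.9799
  = 6.4188

Minimum detectable difference ≈ 6.42 mmHg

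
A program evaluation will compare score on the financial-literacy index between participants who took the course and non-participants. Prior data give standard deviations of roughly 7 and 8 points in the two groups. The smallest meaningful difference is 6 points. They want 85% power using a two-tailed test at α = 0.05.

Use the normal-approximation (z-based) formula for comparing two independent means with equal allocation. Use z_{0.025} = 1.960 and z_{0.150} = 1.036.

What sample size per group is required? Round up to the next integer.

n = 29 per group

n = (z_{α/2} + z_β)² · (σ₁² + σ₂²) / δ²
  = (1.960 + 1.036)² · (7² + 8² = 113) / 6²
  = 8.9760 · 113 / 36
  = 28.17
Round up → n = 29 per group.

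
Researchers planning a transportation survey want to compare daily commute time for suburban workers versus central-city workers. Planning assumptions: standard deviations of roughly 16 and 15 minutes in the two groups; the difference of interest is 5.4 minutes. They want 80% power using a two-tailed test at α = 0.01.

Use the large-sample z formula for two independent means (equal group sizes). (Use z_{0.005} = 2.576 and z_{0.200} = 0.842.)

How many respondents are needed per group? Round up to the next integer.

n = (z_{α/2} + z_β)² · (σ₁² + σ₂²) / δ²
  = (2.576 + 0.842)² · (16² + 15² = 481) / 5.4²
  = 11.6827 · 481 / 29.16
  = 192.71
Round up → n = 193 per group.

n = 193 per group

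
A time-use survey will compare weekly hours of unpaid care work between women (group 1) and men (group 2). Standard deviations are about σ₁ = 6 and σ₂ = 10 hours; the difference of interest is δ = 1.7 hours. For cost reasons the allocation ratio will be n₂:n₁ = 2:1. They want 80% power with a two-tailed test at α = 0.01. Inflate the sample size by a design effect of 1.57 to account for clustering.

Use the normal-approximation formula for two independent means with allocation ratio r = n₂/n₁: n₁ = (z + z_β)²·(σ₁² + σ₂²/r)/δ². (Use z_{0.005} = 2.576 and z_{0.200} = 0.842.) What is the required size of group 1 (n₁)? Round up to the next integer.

n₁ = (z_{α/2} + z_β)² · (σ₁² + σ₂²/r) / δ²
   = (2.576 + 0.842)² · (6² + 10²/2) / 1.7²
   = 11.6827 · (36 + 50) / 2.89
   = 11.6827 · 86 / 2.89
   = 347.65
Design effect: 1.57 × 347.65 = 545.81.
Round up → n₁ = 546; n₂ = r·n₁ = 2 × 546 = 1092.

n₁ = 546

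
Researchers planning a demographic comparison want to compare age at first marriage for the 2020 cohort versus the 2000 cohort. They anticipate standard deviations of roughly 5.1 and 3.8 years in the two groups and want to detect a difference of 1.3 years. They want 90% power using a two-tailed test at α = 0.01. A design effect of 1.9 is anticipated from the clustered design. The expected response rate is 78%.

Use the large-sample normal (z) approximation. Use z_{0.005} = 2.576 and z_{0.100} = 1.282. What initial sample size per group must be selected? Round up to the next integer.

n = (z_{α/2} + z_β)² · (σ₁² + σ₂²) / δ²
  = (2.576 + 1.282)² · (5.1² + 3.8² = 40.45) / 1.3²
  = 14.8842 · 40.45 / 1.69
  = 356.25
Design effect: 1.9 × 356.25 = 676.88.
Adjust for 78% response: 676.88 / 0.78 = 867.79.
Round up → n = 868 per group.

n = 868 per group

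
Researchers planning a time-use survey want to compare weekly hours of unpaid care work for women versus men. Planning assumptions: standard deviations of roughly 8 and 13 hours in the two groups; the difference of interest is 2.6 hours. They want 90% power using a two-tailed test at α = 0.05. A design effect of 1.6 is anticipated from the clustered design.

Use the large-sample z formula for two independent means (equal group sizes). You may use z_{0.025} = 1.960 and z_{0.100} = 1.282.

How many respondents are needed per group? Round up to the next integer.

n = (z_{α/2} + z_β)² · (σ₁² + σ₂²) / δ²
  = (1.960 + 1.282)² · (8² + 13² = 233) / 2.6²
  = 10.5106 · 233 / 6.76
  = 362.27
Design effect: 1.6 × 362.27 = 579.64.
Round up → n = 580 per group.

n = 580 per group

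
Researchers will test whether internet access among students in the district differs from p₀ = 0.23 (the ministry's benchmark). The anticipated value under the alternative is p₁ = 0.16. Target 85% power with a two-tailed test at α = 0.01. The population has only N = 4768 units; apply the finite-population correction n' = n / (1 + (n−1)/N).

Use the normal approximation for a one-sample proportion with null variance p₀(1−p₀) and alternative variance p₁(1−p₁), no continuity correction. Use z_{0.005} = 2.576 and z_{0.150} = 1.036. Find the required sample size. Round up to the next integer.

n = [z_{α/2}·√(p₀q₀) + z_β·√(p₁q₁)]² / (p₁ − p₀)²
  = [2.576·√(0.23·0.77) + 1.036·√(0.16·0.84)]² / (-0.07)²
  = [2.576·0.4208 + 1.036·0.3666]² / 0.0049
  = [1.4639]² / 0.0049
  = 437.33
Finite-population correction (N = 4768): 437.33 / (1 + (437.33 − 1)/4768) = 400.66.
Round up → n = 401.

n = 401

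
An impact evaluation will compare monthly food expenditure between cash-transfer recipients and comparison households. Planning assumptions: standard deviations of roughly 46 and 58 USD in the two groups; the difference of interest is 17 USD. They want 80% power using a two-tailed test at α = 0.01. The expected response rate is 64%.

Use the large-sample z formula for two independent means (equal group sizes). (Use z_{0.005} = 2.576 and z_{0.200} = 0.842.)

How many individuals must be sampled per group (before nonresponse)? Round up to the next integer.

n = 347 per group

n = (z_{α/2} + z_β)² · (σ₁² + σ₂²) / δ²
  = (2.576 + 0.842)² · (46² + 58² = 5480) / 17²
  = 11.6827 · 5480 / 289
  = 221.53
Adjust for 64% response: 221.53 / 0.64 = 346.14.
Round up → n = 347 per group.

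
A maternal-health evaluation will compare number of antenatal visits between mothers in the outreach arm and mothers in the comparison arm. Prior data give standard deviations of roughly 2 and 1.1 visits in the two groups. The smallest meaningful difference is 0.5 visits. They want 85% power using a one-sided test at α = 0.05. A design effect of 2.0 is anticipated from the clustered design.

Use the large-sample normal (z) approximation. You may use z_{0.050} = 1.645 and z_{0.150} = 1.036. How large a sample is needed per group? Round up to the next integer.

n = 300 per group

n = (z_α + z_β)² · (σ₁² + σ₂²) / δ²
  = (1.645 + 1.036)² · (2² + 1.1² = 5.21) / 0.5²
  = 7.1878 · 5.21 / 0.25
  = 149.79
Design effect: 2.0 × 149.79 = 299.59.
Round up → n = 300 per group.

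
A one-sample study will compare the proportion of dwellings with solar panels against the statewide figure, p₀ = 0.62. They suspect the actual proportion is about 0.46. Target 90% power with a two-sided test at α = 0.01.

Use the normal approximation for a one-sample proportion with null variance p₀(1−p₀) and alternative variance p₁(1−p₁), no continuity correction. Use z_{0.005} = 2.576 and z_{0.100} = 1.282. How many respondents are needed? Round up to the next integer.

n = 140

n = [z_{α/2}·√(p₀q₀) + z_β·√(p₁q₁)]² / (p₁ − p₀)²
  = [2.576·√(0.62·0.38) + 1.282·√(0.46·0.54)]² / (-0.16)²
  = [2.576·0.4854 + 1.282·0.4984]² / 0.0256
  = [1.8893]² / 0.0256
  = 139.43
Round up → n = 140.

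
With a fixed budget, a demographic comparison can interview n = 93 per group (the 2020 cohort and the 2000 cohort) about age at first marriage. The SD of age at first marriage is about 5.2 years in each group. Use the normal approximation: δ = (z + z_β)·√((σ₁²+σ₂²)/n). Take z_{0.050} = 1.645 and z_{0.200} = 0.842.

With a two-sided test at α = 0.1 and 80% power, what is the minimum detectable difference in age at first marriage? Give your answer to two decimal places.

Minimum detectable difference ≈ 1.90 years

δ = (z_{α/2} + z_β) · √((σ₁²+σ₂²)/n)
  = (1.645 + 0.842) · √(54.08/93)
  = 2.487 · √0.58151
  = 2.487 · 0.7626
  = 1.8965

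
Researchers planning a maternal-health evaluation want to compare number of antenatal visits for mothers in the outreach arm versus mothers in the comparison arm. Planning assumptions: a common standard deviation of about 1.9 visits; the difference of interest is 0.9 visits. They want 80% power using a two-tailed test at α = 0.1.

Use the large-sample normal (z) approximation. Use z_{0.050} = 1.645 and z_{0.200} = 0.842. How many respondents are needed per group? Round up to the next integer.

n = (z_{α/2} + z_β)² · (σ₁² + σ₂²) / δ²
  = (1.645 + 0.842)² · (2·1.9² = 7.22) / 0.9²
  = 6.1852 · 7.22 / 0.81
  = 55.13
Round up → n = 56 per group.

n = 56 per group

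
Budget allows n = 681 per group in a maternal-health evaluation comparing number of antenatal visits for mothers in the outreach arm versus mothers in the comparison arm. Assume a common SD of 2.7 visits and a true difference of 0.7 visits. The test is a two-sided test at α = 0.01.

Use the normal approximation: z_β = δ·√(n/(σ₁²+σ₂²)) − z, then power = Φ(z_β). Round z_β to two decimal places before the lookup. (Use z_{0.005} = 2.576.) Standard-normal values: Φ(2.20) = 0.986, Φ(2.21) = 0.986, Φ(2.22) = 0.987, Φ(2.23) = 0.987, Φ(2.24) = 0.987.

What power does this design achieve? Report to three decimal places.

Power ≈ 0.986

z_β = δ·√(n/(σ₁²+σ₂²)) − z_{α/2}
    = 0.7 · √(681/14.58) − 2.576
    = 0.7 · 6.83431 − 2.576
    = 4.7840 − 2.576 = 2.2080 → 2.21
Power = Φ(2.21) = 0.986.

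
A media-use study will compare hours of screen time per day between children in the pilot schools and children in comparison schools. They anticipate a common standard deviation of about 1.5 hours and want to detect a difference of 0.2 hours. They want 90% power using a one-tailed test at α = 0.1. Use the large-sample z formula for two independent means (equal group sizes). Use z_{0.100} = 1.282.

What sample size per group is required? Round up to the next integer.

n = (z_α + z_β)² · (σ₁² + σ₂²) / δ²
  = (1.282 + 1.282)² · (2·1.5² = 4.5) / 0.2²
  = 6.5741 · 4.5 / 0.04
  = 739.59
Round up → n = 740 per group.

n = 740 per group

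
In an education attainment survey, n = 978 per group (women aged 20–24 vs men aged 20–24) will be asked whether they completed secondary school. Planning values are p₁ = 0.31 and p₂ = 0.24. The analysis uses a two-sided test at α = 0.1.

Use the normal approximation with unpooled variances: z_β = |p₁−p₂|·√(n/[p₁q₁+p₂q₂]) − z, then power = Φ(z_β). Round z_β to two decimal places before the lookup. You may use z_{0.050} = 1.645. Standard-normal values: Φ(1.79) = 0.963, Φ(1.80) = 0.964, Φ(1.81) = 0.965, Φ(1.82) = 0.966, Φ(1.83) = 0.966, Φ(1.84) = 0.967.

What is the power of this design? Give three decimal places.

Power ≈ 0.966

z_β = |p₁−p₂|·√(n/[p₁q₁+p₂q₂]) − z_{α/2}
    = 0.07 · √(978/0.3963) − 1.645
    = 0.07 · 49.6772 − 1.645
    = 3.4774 − 1.645 = 1.8324 → 1.83
Power = Φ(1.83) = 0.966.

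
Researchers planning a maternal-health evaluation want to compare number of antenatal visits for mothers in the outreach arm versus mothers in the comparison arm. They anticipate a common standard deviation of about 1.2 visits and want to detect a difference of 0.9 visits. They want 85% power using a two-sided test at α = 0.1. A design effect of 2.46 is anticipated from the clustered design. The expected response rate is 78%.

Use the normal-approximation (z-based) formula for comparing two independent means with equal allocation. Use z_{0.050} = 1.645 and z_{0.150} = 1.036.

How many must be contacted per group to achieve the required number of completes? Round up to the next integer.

n = (z_{α/2} + z_β)² · (σ₁² + σ₂²) / δ²
  = (1.645 + 1.036)² · (2·1.2² = 2.88) / 0.9²
  = 7.1878 · 2.88 / 0.81
  = 25.56
Design effect: 2.46 × 25.56 = 62.87.
Adjust for 78% response: 62.87 / 0.78 = 80.60.
Round up → n = 81 per group.

n = 81 per group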